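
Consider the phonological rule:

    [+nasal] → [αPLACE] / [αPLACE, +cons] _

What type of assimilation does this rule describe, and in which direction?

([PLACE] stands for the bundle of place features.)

The rule copies the place features (abbreviated [PLACE]) from the environment onto the target, so the assimilating feature is place.
The conditioning segment sits to the left of the focus bar, meaning the trigger precedes the segment that changes — progressive assimilation.

progressive place assimilation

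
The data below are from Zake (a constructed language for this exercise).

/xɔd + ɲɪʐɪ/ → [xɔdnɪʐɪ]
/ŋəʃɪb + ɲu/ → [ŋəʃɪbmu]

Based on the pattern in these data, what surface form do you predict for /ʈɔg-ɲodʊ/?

The data show progressive place assimilation: /ɲ/ → [n] after /d/; /ɲ/ → [m] after /b/. In each pair only place changes, matching the preceding consonant, while manner and voice stay constant.
The rule targets /ɲ/ (voiced palatal nasal), which sits after the trigger /g/ (velar).
Changing only its place to velar gives [ŋ] — the voiced velar nasal.

[ʈɔgŋodʊ]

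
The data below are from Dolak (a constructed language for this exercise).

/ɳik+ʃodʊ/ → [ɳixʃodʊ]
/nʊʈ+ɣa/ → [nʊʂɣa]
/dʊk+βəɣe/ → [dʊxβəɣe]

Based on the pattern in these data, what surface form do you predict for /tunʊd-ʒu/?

[tunʊzʒu]

The data show regressive manner assimilation: /k/ → [x] before /ʃ/; /ʈ/ → [ʂ] before /ɣ/; /k/ → [x] before /β/. In each pair only manner changes, matching the following consonant, while place and voice stay constant.
/d/ is a voiced alveolar stop. The following trigger /ʒ/ is a fricative, so /d/ must become a fricative as well.
The voiced alveolar fricative is [z], so /d/ → [z].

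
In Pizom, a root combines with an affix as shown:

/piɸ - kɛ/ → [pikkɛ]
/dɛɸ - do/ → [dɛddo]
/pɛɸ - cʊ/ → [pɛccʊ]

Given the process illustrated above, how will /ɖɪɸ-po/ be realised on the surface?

The data show regressive total assimilation (/ɸ/ → [k] before /k/; /ɸ/ → [d] before /d/; /ɸ/ → [c] before /c/): in every case the target segment becomes identical to its following neighbour, copying more than a single feature.
/ɸ/ is the segment targeted by the rule; it sits immediately before /p/, so it assimilates completely and surfaces as [p].

[ɖɪppo]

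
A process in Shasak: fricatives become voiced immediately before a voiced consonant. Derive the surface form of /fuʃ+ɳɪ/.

/ʃ/ is a voiceless postalveolar fricative. The following trigger /ɳ/ is voiced, so /ʃ/ must become voiced as well.
Changing only its voicing to voiced gives [ʒ] — the voiced postalveolar fricative.

[fuʒɳɪ]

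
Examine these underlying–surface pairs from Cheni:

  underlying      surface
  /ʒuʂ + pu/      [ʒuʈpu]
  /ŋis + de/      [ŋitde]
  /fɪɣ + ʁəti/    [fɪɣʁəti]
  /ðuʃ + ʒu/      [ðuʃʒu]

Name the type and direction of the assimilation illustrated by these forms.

regressive manner assimilation

Underlying /ʂ/ is realised as [ʈ] next to /p/; /p/ itself does not change.
/ʂ/ is a fricative while /p/ is a stop; the output [ʈ] is a stop, matching the trigger — so the feature that spreads is manner.
Place and voice are unchanged, so the assimilation is partial, not total.
Checking the remaining alternation: /s/ → [t] before /d/ (fricative → stop, matching a stop) — only manner changes, and always toward the following segment.
No alternation appears in [fɪɣʁəti], [ðuʃʒu]: there the adjacent consonants already agree in manner (/ɣ/ and /ʁ/ are both fricatives; /ʃ/ and /ʒ/ are both fricatives), so these forms are consistent with the same rule.
The trigger is the following segment, so the direction is regressive (anticipatory).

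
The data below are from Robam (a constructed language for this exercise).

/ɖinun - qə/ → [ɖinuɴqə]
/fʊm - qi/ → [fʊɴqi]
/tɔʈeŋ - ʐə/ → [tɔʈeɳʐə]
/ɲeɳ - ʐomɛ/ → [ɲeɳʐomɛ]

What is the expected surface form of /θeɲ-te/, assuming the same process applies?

[θente]

The data show regressive place assimilation: /n/ → [ɴ] before /q/; /m/ → [ɴ] before /q/; /ŋ/ → [ɳ] before /ʐ/. In each pair only place changes, matching the following consonant, while manner and voice stay constant.
No alternation appears in [ɲeɳʐomɛ]: there the adjacent consonants already agree in place (/ɳ/ and /ʐ/ are both retroflex), so this form is consistent with the same rule.
/ɲ/ is a voiced palatal nasal. The following trigger /t/ is alveolar, so /ɲ/ must become alveolar as well.
The voiced alveolar nasal is [n], so /ɲ/ → [n].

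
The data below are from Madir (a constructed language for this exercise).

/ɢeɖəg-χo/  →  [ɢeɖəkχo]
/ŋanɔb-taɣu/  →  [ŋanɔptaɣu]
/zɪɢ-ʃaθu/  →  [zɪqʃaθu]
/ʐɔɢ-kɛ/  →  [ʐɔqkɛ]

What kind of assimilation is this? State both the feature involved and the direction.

regressive voicing assimilation

The segment that alternates is /g/, which surfaces as [k] when adjacent to /χ/.
The change voiced → voiceless matches the voicing of the following /χ/, identifying this as voicing assimilation.
Place and manner are unchanged, so the assimilation is partial, not total.
The same holds elsewhere in the data: /b/ → [p] before /t/ (voiced → voiceless, matching voiceless); /ɢ/ → [q] before /ʃ/ (voiced → voiceless, matching voiceless); /ɢ/ → [q] before /k/ (voiced → voiceless, matching voiceless) — only voicing changes, and always toward the following segment.
The trigger is the following segment, so the direction is regressive (anticipatory).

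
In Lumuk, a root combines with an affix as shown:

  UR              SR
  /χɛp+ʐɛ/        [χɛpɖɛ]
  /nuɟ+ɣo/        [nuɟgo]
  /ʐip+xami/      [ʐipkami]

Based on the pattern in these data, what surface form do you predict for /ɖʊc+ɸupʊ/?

The data show progressive manner assimilation: /ʐ/ → [ɖ] after /p/; /ɣ/ → [g] after /ɟ/; /x/ → [k] after /p/. In each pair only manner changes, matching the preceding consonant, while place and voice stay constant.
The rule targets /ɸ/ (voiceless bilabial fricative), which sits after the trigger /c/ (stop).
The voiceless bilabial stop is [p], so /ɸ/ → [p].

[ɖʊcpupʊ]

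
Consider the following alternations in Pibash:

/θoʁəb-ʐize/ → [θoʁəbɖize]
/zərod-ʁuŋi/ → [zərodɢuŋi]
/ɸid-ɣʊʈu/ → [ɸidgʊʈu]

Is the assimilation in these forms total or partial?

partial assimilation

Underlying /ʐ/ is realised as [ɖ] next to /b/; /b/ itself does not change.
/ʐ/ is a fricative while /b/ is a stop; the output [ɖ] is a stop, matching the trigger — so the feature that spreads is manner.
Place and voice are unchanged, so the assimilation is partial, not total.
The same holds elsewhere in the data: /ʁ/ → [ɢ] after /d/ (fricative → stop, matching a stop); /ɣ/ → [g] after /d/ (fricative → stop, matching a stop) — only manner changes, and always toward the preceding segment.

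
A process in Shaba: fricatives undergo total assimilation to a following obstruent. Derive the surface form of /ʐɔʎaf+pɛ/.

[ʐɔʎappɛ]

/f/ is the segment targeted by the rule; it sits immediately before /p/, so it assimilates completely and surfaces as [p].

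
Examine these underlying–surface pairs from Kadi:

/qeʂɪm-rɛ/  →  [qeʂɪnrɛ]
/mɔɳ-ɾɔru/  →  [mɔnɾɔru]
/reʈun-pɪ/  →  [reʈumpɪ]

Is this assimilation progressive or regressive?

regressive

Comparing underlying and surface forms, /m/ → [n] is the alternation; the neighbouring /r/ is constant.
The change bilabial → alveolar matches the place of the following /r/, identifying this as place assimilation.
The other alternating forms pattern the same way: /ɳ/ → [n] before /ɾ/ (retroflex → alveolar, matching alveolar); /n/ → [m] before /p/ (alveolar → bilabial, matching bilabial) — only place changes, and always toward the following segment.
Since the segment that changes precedes the conditioning segment, the assimilation is regressive.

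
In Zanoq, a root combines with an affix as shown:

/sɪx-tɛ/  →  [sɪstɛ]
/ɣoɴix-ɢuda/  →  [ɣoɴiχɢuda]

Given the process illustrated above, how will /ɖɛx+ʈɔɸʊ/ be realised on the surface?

The data show regressive place assimilation: /x/ → [s] before /t/; /x/ → [χ] before /ɢ/. In each pair only place changes, matching the following consonant, while manner and voice stay constant.
The rule targets /x/ (voiceless velar fricative), which sits before the trigger /ʈ/ (retroflex).
A voiceless retroflex fricative is [ʂ], so the surface segment is [ʂ].

[ɖɛʂʈɔɸʊ]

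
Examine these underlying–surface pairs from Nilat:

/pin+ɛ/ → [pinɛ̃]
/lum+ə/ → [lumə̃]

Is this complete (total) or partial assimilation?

partial assimilation

The vowel /ɛ/ surfaces as nasalised [ɛ̃] next to the preceding nasal /n/ — it has acquired the [+nasal] feature of its neighbour.
The other form shows the same pattern: /ə/ → [ə̃] after /m/ — each time a vowel is nasalised next to a preceding nasal.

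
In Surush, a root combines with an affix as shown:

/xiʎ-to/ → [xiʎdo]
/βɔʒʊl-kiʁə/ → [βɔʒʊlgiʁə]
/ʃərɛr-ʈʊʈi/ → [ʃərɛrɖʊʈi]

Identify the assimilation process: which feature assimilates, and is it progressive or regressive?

progressive voicing assimilation

Underlying /t/ is realised as [d] next to /ʎ/; /ʎ/ itself does not change.
/t/ is voiceless while /ʎ/ is voiced; the output [d] is voiced, matching the trigger — so the feature that spreads is voicing.
Place and manner are unchanged, so the assimilation is partial, not total.
The same holds elsewhere in the data: /k/ → [g] after /l/ (voiceless → voiced, matching voiced); /ʈ/ → [ɖ] after /r/ (voiceless → voiced, matching voiced) — only voicing changes, and always toward the preceding segment.
Since the segment that changes follows the conditioning segment, the assimilation is progressive.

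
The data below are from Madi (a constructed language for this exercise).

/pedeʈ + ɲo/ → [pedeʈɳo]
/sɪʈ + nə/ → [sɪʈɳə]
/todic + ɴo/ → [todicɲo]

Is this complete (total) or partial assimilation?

Underlying /ɲ/ is realised as [ɳ] next to /ʈ/; /ʈ/ itself does not change.
The change palatal → retroflex matches the place of the preceding /ʈ/, identifying this as place assimilation.
Manner and voice are unchanged, so the assimilation is partial, not total.
The same holds elsewhere in the data: /n/ → [ɳ] after /ʈ/ (alveolar → retroflex, matching retroflex); /ɴ/ → [ɲ] after /c/ (uvular → palatal, matching palatal) — only place changes, and always toward the preceding segment.

partial assimilation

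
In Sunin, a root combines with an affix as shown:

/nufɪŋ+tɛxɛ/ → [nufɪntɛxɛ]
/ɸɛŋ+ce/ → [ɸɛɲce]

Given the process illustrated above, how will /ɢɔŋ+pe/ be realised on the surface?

[ɢɔmpe]

The data show regressive place assimilation: /ŋ/ → [n] before /t/; /ŋ/ → [ɲ] before /c/. In each pair only place changes, matching the following consonant, while manner and voice stay constant.
/ŋ/ is a voiced velar nasal. The following trigger /p/ is bilabial, so /ŋ/ must become bilabial as well.
The voiced bilabial nasal is [m], so /ŋ/ → [m].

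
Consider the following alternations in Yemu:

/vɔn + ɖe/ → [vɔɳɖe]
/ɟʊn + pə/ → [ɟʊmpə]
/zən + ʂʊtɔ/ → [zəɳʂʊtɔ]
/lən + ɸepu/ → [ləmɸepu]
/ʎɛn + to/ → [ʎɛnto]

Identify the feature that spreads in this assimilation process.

The segment that alternates is /n/, which surfaces as [ɳ] when adjacent to /ɖ/.
The change alveolar → retroflex matches the place of the following /ɖ/, identifying this as place assimilation.
The same holds elsewhere in the data: /n/ → [m] before /p/ (alveolar → bilabial, matching bilabial); /n/ → [ɳ] before /ʂ/ (alveolar → retroflex, matching retroflex); /n/ → [m] before /ɸ/ (alveolar → bilabial, matching bilabial) — only place changes, and always toward the following segment.
No alternation appears in [ʎɛnto]: there the adjacent consonants already agree in place (/n/ and /t/ are both alveolar), so this form is consistent with the same rule.

place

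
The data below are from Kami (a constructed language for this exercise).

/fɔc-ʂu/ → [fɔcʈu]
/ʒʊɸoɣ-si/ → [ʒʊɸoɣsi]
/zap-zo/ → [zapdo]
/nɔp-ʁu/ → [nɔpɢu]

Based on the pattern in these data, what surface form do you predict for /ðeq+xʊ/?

[ðeqkʊ]

The data show progressive manner assimilation: /ʂ/ → [ʈ] after /c/; /z/ → [d] after /p/; /ʁ/ → [ɢ] after /p/. In each pair only manner changes, matching the preceding consonant, while place and voice stay constant.
No alternation appears in [ʒʊɸoɣsi]: there the adjacent consonants already agree in manner (/s/ and /ɣ/ are both fricatives), so this form is consistent with the same rule.
The rule targets /x/ (voiceless velar fricative), which sits after the trigger /q/ (stop).
Changing only its manner to stop gives [k] — the voiceless velar stop.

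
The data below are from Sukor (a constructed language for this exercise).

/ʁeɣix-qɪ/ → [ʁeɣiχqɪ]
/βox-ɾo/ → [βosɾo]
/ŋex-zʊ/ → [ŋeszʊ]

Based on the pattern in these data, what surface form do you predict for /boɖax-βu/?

[boɖaɸβu]

The data show regressive place assimilation: /x/ → [χ] before /q/; /x/ → [s] before /ɾ/; /x/ → [s] before /z/. In each pair only place changes, matching the following consonant, while manner and voice stay constant.
/x/ is a voiceless velar fricative. The following trigger /β/ is bilabial, so /x/ must become bilabial as well.
Changing only its place to bilabial gives [ɸ] — the voiceless bilabial fricative.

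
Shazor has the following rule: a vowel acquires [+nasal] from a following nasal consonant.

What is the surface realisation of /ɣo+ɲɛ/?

The vowel /o/ is adjacent to the following nasal /ɲ/, so it acquires [+nasal] and surfaces as [õ].

[ɣõɲɛ]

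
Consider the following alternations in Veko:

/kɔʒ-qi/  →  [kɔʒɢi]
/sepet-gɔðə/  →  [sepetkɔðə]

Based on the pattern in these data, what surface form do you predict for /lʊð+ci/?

The data show progressive voicing assimilation: /q/ → [ɢ] after /ʒ/; /g/ → [k] after /t/. In each pair only voicing changes, matching the preceding consonant, while place and manner stay constant.
The rule targets /c/ (voiceless palatal stop), which sits after the trigger /ð/ (voiced).
Changing only its voicing to voiced gives [ɟ] — the voiced palatal stop.

[lʊðɟi]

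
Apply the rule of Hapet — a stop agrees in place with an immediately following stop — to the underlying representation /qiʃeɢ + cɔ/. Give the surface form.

[qiʃeɟcɔ]

/ɢ/ is a voiced uvular stop. The following trigger /c/ is palatal, so /ɢ/ must become palatal as well.
A voiced palatal stop is [ɟ], so the surface segment is [ɟ].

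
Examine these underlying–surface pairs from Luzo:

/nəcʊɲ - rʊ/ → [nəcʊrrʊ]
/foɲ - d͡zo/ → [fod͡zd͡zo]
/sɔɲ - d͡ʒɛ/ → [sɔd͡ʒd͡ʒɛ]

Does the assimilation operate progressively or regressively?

The segment that alternates is /ɲ/, which surfaces as [r] when adjacent to /r/.
The output [r] is identical to the trigger /r/ — every feature (place, manner, voicing) has been copied — so this is total assimilation.
The other forms behave the same way: /ɲ/ → [d͡z] before /d͡z/; /ɲ/ → [d͡ʒ] before /d͡ʒ/ — in each case the output is a copy of the following consonant.
The trigger is the following segment, so the direction is regressive (anticipatory).

regressive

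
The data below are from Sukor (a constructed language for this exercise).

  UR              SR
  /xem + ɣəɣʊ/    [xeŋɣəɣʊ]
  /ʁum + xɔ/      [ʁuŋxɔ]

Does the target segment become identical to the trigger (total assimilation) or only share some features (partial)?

Underlying /m/ is realised as [ŋ] next to /ɣ/; /ɣ/ itself does not change.
The change bilabial → velar matches the place of the following /ɣ/, identifying this as place assimilation.
Manner and voice are unchanged, so the assimilation is partial, not total.
The other alternating form patterns the same way: /m/ → [ŋ] before /x/ (bilabial → velar, matching velar) — only place changes, and always toward the following segment.

partial assimilation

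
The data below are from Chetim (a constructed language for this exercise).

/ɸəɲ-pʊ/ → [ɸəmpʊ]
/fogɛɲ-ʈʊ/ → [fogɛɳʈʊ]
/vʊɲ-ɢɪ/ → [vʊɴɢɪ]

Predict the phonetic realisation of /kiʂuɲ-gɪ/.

The data show regressive place assimilation: /ɲ/ → [m] before /p/; /ɲ/ → [ɳ] before /ʈ/; /ɲ/ → [ɴ] before /ɢ/. In each pair only place changes, matching the following consonant, while manner and voice stay constant.
/ɲ/ is a voiced palatal nasal. The following trigger /g/ is velar, so /ɲ/ must become velar as well.
A voiced velar nasal is [ŋ], so the surface segment is [ŋ].

[kiʂuŋgɪ]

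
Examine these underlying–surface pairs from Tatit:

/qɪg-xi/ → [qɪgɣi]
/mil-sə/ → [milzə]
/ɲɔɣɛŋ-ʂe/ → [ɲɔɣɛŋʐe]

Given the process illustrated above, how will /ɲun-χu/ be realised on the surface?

[ɲunʁu]

The data show progressive voicing assimilation: /x/ → [ɣ] after /g/; /s/ → [z] after /l/; /ʂ/ → [ʐ] after /ŋ/. In each pair only voicing changes, matching the preceding consonant, while place and manner stay constant.
The rule targets /χ/ (voiceless uvular fricative), which sits after the trigger /n/ (voiced).
Changing only its voicing to voiced gives [ʁ] — the voiced uvular fricative.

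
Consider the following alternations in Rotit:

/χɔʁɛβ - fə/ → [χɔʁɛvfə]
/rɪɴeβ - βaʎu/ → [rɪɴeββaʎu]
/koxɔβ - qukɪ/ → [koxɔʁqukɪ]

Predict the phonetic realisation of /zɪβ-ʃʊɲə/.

[zɪʒʃʊɲə]

The data show regressive place assimilation: /β/ → [v] before /f/; /β/ → [ʁ] before /q/. In each pair only place changes, matching the following consonant, while manner and voice stay constant.
No alternation appears in [rɪɴeββaʎu]: there the adjacent consonants already agree in place (/β/ and /β/ are both bilabial), so this form is consistent with the same rule.
The rule targets /β/ (voiced bilabial fricative), which sits before the trigger /ʃ/ (postalveolar).
The voiced postalveolar fricative is [ʒ], so /β/ → [ʒ].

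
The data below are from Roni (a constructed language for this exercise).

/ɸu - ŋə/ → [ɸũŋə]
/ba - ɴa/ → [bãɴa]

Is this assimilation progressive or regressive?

regressive

The vowel /u/ surfaces as nasalised [ũ] next to the following nasal /ŋ/ — it has acquired the [+nasal] feature of its neighbour.
The other form shows the same pattern: /a/ → [ã] before /ɴ/ — each time a vowel is nasalised next to a following nasal.
Because the conditioning nasal is to the right of the vowel that changes, the process is regressive (anticipatory).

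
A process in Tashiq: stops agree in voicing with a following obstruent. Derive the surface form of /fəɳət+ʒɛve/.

/t/ is a voiceless alveolar stop. The following trigger /ʒ/ is voiced, so /t/ must become voiced as well.
Changing only its voicing to voiced gives [d] — the voiced alveolar stop.

[fəɳədʒɛve]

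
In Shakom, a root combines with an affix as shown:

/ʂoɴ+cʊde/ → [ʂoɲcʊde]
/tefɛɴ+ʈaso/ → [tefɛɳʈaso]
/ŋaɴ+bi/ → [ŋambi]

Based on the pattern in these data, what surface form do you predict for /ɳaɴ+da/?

The data show regressive place assimilation: /ɴ/ → [ɲ] before /c/; /ɴ/ → [ɳ] before /ʈ/; /ɴ/ → [m] before /b/. In each pair only place changes, matching the following consonant, while manner and voice stay constant.
The rule targets /ɴ/ (voiced uvular nasal), which sits before the trigger /d/ (alveolar).
Changing only its place to alveolar gives [n] — the voiced alveolar nasal.

[ɳanda]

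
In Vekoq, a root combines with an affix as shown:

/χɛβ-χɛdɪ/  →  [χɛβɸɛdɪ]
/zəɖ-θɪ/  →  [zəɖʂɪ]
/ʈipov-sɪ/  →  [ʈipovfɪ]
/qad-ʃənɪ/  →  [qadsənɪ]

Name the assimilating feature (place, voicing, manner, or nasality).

place

Comparing underlying and surface forms, /χ/ → [ɸ] is the alternation; the neighbouring /β/ is constant.
/χ/ is uvular while /β/ is bilabial; the output [ɸ] is bilabial, matching the trigger — so the feature that spreads is place.
The other alternating forms pattern the same way: /θ/ → [ʂ] after /ɖ/ (dental → retroflex, matching retroflex); /s/ → [f] after /v/ (alveolar → labiodental, matching labiodental); /ʃ/ → [s] after /d/ (postalveolar → alveolar, matching alveolar) — only place changes, and always toward the preceding segment.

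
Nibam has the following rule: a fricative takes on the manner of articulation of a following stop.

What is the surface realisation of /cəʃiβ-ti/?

The rule targets /β/ (voiced bilabial fricative), which sits before the trigger /t/ (stop).
A voiced bilabial stop is [b], so the surface segment is [b].

[cəʃibti]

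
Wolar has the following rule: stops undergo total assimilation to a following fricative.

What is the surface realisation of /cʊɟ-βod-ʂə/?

[cʊββoʂʂə]

/ɟ/ is the segment targeted by the rule; it sits immediately before /β/, so it assimilates completely and surfaces as [β].
The same rule applies at the second boundary: /d/ → [ʂ] next to /ʂ/.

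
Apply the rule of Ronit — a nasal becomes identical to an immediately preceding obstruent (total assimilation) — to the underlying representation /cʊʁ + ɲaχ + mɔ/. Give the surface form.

[cʊʁʁaχχɔ]

/ɲ/ is the segment targeted by the rule; it sits immediately after /ʁ/, so it assimilates completely and surfaces as [ʁ].
The same rule applies at the second boundary: /m/ → [χ] next to /χ/.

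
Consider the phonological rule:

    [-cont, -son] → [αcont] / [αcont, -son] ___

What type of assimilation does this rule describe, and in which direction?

progressive manner assimilation

The shared variable α links the value of [cont] on the target to that of the neighbouring obstruent. [cont] distinguishes stops from fricatives — a manner-of-articulation feature — so this is manner assimilation.
The conditioning segment sits to the left of the focus bar, meaning the trigger precedes the segment that changes — progressive assimilation.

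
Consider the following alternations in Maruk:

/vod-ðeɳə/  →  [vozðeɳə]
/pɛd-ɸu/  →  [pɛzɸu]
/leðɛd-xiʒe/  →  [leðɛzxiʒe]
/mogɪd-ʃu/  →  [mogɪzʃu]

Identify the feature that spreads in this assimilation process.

The segment that alternates is /d/, which surfaces as [z] when adjacent to /ð/.
The change stop → fricative matches the manner of the following /ð/, identifying this as manner assimilation.
Checking the remaining alternations: /d/ → [z] before /ɸ/ (stop → fricative, matching a fricative); /d/ → [z] before /x/ (stop → fricative, matching a fricative); /d/ → [z] before /ʃ/ (stop → fricative, matching a fricative) — only manner changes, and always toward the following segment.

manner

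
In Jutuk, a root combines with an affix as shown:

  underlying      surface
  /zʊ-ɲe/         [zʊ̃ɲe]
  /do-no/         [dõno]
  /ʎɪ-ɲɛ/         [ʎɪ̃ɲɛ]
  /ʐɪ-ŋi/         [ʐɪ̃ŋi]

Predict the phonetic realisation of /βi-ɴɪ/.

The data show regressive nasality assimilation (vowel nasalisation): /ʊ/ → [ʊ̃] before /ɲ/; /o/ → [õ] before /n/; /ɪ/ → [ɪ̃] before /ɲ/; /ɪ/ → [ɪ̃] before /ŋ/ — a vowel is nasalised by an immediately following nasal consonant.
The vowel /i/ is adjacent to the following nasal /ɴ/, so it acquires [+nasal] and surfaces as [ĩ].

[βĩɴɪ]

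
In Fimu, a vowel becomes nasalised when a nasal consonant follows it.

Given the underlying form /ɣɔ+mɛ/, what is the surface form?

[ɣɔ̃mɛ]

/ɔ/ sits next to the nasal /m/ and is therefore nasalised to [ɔ̃].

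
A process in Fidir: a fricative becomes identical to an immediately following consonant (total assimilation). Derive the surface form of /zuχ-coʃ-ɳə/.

[zuccoɳɳə]

/χ/ is the segment targeted by the rule; it sits immediately before /c/, so it assimilates completely and surfaces as [c].
At the second juncture, /ʃ/ likewise becomes [ɳ] adjacent to /ɳ/.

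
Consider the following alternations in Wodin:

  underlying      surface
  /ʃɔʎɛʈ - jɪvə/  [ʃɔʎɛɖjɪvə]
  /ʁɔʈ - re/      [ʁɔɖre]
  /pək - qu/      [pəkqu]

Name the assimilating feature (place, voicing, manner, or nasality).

The segment that alternates is /ʈ/, which surfaces as [ɖ] when adjacent to /j/.
The change voiceless → voiced matches the voicing of the following /j/, identifying this as voicing assimilation.
Checking the remaining alternation: /ʈ/ → [ɖ] before /r/ (voiceless → voiced, matching voiced) — only voicing changes, and always toward the following segment.
No alternation appears in [pəkqu]: there the adjacent consonants already agree in voicing (/k/ and /q/ are both voiceless), so this form is consistent with the same rule.

voicing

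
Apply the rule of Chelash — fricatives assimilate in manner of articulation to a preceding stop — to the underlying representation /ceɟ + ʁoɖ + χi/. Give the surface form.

/ʁ/ is a voiced uvular fricative. The preceding trigger /ɟ/ is a stop, so /ʁ/ must become a stop as well.
A voiced uvular stop is [ɢ], so the surface segment is [ɢ].
The same rule applies at the second boundary: /χ/ → [q] next to /ɖ/.

[ceɟɢoɖqi]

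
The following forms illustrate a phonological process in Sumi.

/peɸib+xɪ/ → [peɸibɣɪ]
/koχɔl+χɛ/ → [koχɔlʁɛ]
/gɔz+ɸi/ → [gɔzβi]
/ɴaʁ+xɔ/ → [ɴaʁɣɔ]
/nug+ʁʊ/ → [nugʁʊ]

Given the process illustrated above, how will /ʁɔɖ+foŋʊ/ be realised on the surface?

The data show progressive voicing assimilation: /x/ → [ɣ] after /b/; /χ/ → [ʁ] after /l/; /ɸ/ → [β] after /z/; /x/ → [ɣ] after /ʁ/. In each pair only voicing changes, matching the preceding consonant, while place and manner stay constant.
Nothing changes in [nugʁʊ]: there the adjacent consonants already agree in voicing (/ʁ/ and /g/ are both voiced), so this form is consistent with the same rule.
The rule targets /f/ (voiceless labiodental fricative), which sits after the trigger /ɖ/ (voiced).
Changing only its voicing to voiced gives [v] — the voiced labiodental fricative.

[ʁɔɖvoŋʊ]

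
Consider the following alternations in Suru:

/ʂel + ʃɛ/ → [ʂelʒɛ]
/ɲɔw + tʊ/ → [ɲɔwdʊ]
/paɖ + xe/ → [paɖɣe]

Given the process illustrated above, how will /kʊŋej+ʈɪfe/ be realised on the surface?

[kʊŋejɖɪfe]

The data show progressive voicing assimilation: /ʃ/ → [ʒ] after /l/; /t/ → [d] after /w/; /x/ → [ɣ] after /ɖ/. In each pair only voicing changes, matching the preceding consonant, while place and manner stay constant.
/ʈ/ is a voiceless retroflex stop. The preceding trigger /j/ is voiced, so /ʈ/ must become voiced as well.
Changing only its voicing to voiced gives [ɖ] — the voiced retroflex stop.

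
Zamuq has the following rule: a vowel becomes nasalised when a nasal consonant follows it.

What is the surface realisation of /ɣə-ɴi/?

The vowel /ə/ is adjacent to the following nasal /ɴ/, so it acquires [+nasal] and surfaces as [ə̃].

[ɣə̃ɴi]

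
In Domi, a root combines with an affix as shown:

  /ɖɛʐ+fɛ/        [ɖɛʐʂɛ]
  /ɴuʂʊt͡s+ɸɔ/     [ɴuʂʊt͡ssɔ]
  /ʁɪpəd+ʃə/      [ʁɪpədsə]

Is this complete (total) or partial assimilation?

partial assimilation

The segment that alternates is /f/, which surfaces as [ʂ] when adjacent to /ʐ/.
/f/ is labiodental while /ʐ/ is retroflex; the output [ʂ] is retroflex, matching the trigger — so the feature that spreads is place.
Manner and voice are unchanged, so the assimilation is partial, not total.
Checking the remaining alternations: /ɸ/ → [s] after /t͡s/ (bilabial → alveolar, matching alveolar); /ʃ/ → [s] after /d/ (postalveolar → alveolar, matching alveolar) — only place changes, and always toward the preceding segment.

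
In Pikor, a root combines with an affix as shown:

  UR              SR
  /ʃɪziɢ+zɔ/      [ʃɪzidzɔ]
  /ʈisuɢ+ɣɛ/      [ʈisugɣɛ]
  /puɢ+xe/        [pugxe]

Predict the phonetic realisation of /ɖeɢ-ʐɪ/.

[ɖeɖʐɪ]

The data show regressive place assimilation: /ɢ/ → [d] before /z/; /ɢ/ → [g] before /ɣ/; /ɢ/ → [g] before /x/. In each pair only place changes, matching the following consonant, while manner and voice stay constant.
/ɢ/ is a voiced uvular stop. The following trigger /ʐ/ is retroflex, so /ɢ/ must become retroflex as well.
Changing only its place to retroflex gives [ɖ] — the voiced retroflex stop.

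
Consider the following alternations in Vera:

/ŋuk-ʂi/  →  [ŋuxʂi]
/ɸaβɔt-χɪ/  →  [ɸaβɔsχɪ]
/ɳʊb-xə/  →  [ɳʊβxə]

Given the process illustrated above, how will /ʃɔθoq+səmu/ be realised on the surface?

[ʃɔθoχsəmu]

The data show regressive manner assimilation: /k/ → [x] before /ʂ/; /t/ → [s] before /χ/; /b/ → [β] before /x/. In each pair only manner changes, matching the following consonant, while place and voice stay constant.
/q/ is a voiceless uvular stop. The following trigger /s/ is a fricative, so /q/ must become a fricative as well.
Changing only its manner to fricative gives [χ] — the voiceless uvular fricative.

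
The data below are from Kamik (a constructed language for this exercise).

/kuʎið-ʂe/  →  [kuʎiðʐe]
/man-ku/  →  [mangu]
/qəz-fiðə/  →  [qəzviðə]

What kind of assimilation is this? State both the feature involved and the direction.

progressive voicing assimilation

Underlying /ʂ/ is realised as [ʐ] next to /ð/; /ð/ itself does not change.
The change voiceless → voiced matches the voicing of the preceding /ð/, identifying this as voicing assimilation.
Place and manner are unchanged, so the assimilation is partial, not total.
The same holds elsewhere in the data: /k/ → [g] after /n/ (voiceless → voiced, matching voiced); /f/ → [v] after /z/ (voiceless → voiced, matching voiced) — only voicing changes, and always toward the preceding segment.
The trigger is the preceding segment, so the direction is progressive (perseverative).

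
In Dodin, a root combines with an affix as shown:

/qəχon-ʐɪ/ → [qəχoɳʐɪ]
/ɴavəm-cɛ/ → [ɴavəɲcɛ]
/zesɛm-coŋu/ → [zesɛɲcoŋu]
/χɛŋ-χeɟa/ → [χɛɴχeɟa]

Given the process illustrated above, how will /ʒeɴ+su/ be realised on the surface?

The data show regressive place assimilation: /n/ → [ɳ] before /ʐ/; /m/ → [ɲ] before /c/; /ŋ/ → [ɴ] before /χ/. In each pair only place changes, matching the following consonant, while manner and voice stay constant.
The rule targets /ɴ/ (voiced uvular nasal), which sits before the trigger /s/ (alveolar).
A voiced alveolar nasal is [n], so the surface segment is [n].

[ʒensu]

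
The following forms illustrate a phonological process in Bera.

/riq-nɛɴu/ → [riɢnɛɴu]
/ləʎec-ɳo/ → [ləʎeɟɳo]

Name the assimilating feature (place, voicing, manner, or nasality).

voicing

Comparing underlying and surface forms, /q/ → [ɢ] is the alternation; the neighbouring /n/ is constant.
The change voiceless → voiced matches the voicing of the following /n/, identifying this as voicing assimilation.
The same holds elsewhere in the data: /c/ → [ɟ] before /ɳ/ (voiceless → voiced, matching voiced) — only voicing changes, and always toward the following segment.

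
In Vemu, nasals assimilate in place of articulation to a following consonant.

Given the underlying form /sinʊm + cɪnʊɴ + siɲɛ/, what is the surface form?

[sinʊɲcɪnʊnsiɲɛ]

/m/ is a voiced bilabial nasal. The following trigger /c/ is palatal, so /m/ must become palatal as well.
Changing only its place to palatal gives [ɲ] — the voiced palatal nasal.
At the second juncture, /ɴ/ likewise becomes [n] adjacent to /s/.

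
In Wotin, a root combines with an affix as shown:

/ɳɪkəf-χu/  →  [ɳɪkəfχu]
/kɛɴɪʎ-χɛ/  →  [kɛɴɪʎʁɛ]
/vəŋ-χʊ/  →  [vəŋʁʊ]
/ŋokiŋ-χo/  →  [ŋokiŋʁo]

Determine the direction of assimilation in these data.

progressive

Underlying /χ/ is realised as [ʁ] next to /ʎ/; /ʎ/ itself does not change.
The change voiceless → voiced matches the voicing of the preceding /ʎ/, identifying this as voicing assimilation.
The same holds elsewhere in the data: /χ/ → [ʁ] after /ŋ/ (voiceless → voiced, matching voiced) — only voicing changes, and always toward the preceding segment.
No alternation appears in [ɳɪkəfχu]: there the adjacent consonants already agree in voicing (/χ/ and /f/ are both voiceless), so this form is consistent with the same rule.
The trigger is the preceding segment, so the direction is progressive (perseverative).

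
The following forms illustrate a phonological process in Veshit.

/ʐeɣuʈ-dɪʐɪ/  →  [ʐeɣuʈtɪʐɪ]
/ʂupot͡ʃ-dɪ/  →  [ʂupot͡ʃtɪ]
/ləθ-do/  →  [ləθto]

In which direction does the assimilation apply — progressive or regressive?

Underlying /d/ is realised as [t] next to /ʈ/; /ʈ/ itself does not change.
/d/ is voiced while /ʈ/ is voiceless; the output [t] is voiceless, matching the trigger — so the feature that spreads is voicing.
The other alternating forms pattern the same way: /d/ → [t] after /t͡ʃ/ (voiced → voiceless, matching voiceless); /d/ → [t] after /θ/ (voiced → voiceless, matching voiceless) — only voicing changes, and always toward the preceding segment.
The trigger is the preceding segment, so the direction is progressive (perseverative).

progressive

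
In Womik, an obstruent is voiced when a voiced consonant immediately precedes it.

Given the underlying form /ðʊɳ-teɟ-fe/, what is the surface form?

The rule targets /t/ (voiceless alveolar stop), which sits after the trigger /ɳ/ (voiced).
A voiced alveolar stop is [d], so the surface segment is [d].
The same rule applies at the second boundary: /f/ → [v] next to /ɟ/.

[ðʊɳdeɟve]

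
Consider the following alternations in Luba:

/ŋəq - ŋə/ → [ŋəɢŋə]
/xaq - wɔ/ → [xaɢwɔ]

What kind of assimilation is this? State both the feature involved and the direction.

regressive voicing assimilation

The segment that alternates is /q/, which surfaces as [ɢ] when adjacent to /ŋ/.
/q/ is voiceless while /ŋ/ is voiced; the output [ɢ] is voiced, matching the trigger — so the feature that spreads is voicing.
Place and manner are unchanged, so the assimilation is partial, not total.
Checking the remaining alternation: /q/ → [ɢ] before /w/ (voiceless → voiced, matching voiced) — only voicing changes, and always toward the following segment.
The trigger is the following segment, so the direction is regressive (anticipatory).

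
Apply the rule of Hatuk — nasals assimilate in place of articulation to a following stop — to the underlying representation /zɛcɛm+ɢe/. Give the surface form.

[zɛcɛɴɢe]

/m/ is a voiced bilabial nasal. The following trigger /ɢ/ is uvular, so /m/ must become uvular as well.
Changing only its place to uvular gives [ɴ] — the voiced uvular nasal.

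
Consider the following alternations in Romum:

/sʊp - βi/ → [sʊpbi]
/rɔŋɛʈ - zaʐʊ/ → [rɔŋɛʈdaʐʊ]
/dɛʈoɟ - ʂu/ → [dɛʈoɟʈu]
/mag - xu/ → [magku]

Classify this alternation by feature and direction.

The segment that alternates is /β/, which surfaces as [b] when adjacent to /p/.
/β/ is a fricative while /p/ is a stop; the output [b] is a stop, matching the trigger — so the feature that spreads is manner.
Place and voice are unchanged, so the assimilation is partial, not total.
The same holds elsewhere in the data: /z/ → [d] after /ʈ/ (fricative → stop, matching a stop); /ʂ/ → [ʈ] after /ɟ/ (fricative → stop, matching a stop); /x/ → [k] after /g/ (fricative → stop, matching a stop) — only manner changes, and always toward the preceding segment.
Since the segment that changes follows the conditioning segment, the assimilation is progressive.

progressive manner assimilation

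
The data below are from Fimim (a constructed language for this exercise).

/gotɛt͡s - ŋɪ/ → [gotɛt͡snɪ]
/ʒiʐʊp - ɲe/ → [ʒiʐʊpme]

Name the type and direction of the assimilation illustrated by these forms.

Comparing underlying and surface forms, /ŋ/ → [n] is the alternation; the neighbouring /t͡s/ is constant.
The change velar → alveolar matches the place of the preceding /t͡s/, identifying this as place assimilation.
Manner and voice are unchanged, so the assimilation is partial, not total.
Checking the remaining alternation: /ɲ/ → [m] after /p/ (palatal → bilabial, matching bilabial) — only place changes, and always toward the preceding segment.
The trigger is the preceding segment, so the direction is progressive (perseverative).

progressive place assimilation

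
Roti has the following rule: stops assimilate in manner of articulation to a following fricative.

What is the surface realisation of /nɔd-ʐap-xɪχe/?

/d/ is a voiced alveolar stop. The following trigger /ʐ/ is a fricative, so /d/ must become a fricative as well.
The voiced alveolar fricative is [z], so /d/ → [z].
At the second juncture, /p/ likewise becomes [ɸ] adjacent to /x/.

[nɔzʐaɸxɪχe]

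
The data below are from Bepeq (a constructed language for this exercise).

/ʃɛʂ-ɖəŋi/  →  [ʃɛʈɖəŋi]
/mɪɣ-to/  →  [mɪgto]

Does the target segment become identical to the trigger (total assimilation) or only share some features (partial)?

Underlying /ʂ/ is realised as [ʈ] next to /ɖ/; /ɖ/ itself does not change.
The change fricative → stop matches the manner of the following /ɖ/, identifying this as manner assimilation.
Place and voice are unchanged, so the assimilation is partial, not total.
The other alternating form patterns the same way: /ɣ/ → [g] before /t/ (fricative → stop, matching a stop) — only manner changes, and always toward the following segment.

partial assimilation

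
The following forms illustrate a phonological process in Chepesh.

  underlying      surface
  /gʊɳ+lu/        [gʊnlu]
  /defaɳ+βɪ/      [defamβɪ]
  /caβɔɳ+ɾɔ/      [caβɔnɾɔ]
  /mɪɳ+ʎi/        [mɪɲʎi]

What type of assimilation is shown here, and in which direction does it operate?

regressive place assimilation

Comparing underlying and surface forms, /ɳ/ → [n] is the alternation; the neighbouring /l/ is constant.
The change retroflex → alveolar matches the place of the following /l/, identifying this as place assimilation.
Manner and voice are unchanged, so the assimilation is partial, not total.
The same holds elsewhere in the data: /ɳ/ → [m] before /β/ (retroflex → bilabial, matching bilabial); /ɳ/ → [n] before /ɾ/ (retroflex → alveolar, matching alveolar); /ɳ/ → [ɲ] before /ʎ/ (retroflex → palatal, matching palatal) — only place changes, and always toward the following segment.
Since the segment that changes precedes the conditioning segment, the assimilation is regressive.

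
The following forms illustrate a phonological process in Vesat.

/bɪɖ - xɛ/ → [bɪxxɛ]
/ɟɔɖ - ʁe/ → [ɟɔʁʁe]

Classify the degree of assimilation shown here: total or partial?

total assimilation

Comparing underlying and surface forms, /ɖ/ → [x] is the alternation; the neighbouring /x/ is constant.
The output [x] is identical to the trigger /x/ — every feature (place, manner, voicing) has been copied — so this is total assimilation.
The other form behaves the same way: /ɖ/ → [ʁ] before /ʁ/ — in each case the output is a copy of the following consonant.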